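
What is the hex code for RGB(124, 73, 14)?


R = 124 → 7C (hex)
G = 73 → 49 (hex)
B = 14 → 0E (hex)
Hex = #7C490E


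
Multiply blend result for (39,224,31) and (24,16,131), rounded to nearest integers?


Multiply: C = A×B/255, rounded to nearest integer
R: 39×24/255 = 936/255 ≈ 3.671 → 4
G: 224×16/255 = 3584/255 ≈ 14.055 → 14
B: 31×131/255 = 4061/255 ≈ 15.925 → 16
= RGB(4, 14, 16)


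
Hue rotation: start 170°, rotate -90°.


New hue = (H + rotation) mod 360
New hue = (170 -90) mod 360
= 80 mod 360
= 80°


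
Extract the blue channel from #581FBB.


Color: #581FBB
R = 58 = 88
G = 1F = 31
B = BB = 187
Blue = 187


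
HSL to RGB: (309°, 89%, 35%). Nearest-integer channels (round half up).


H=309°, S=0.89, L=0.35
C = (1-|2L-1|)×S = (1-|-0.30|)×0.89 = 0.623
H' = H/60 = 309/60 ≈ 5.1500; X = C×(1-|H' mod 2 - 1|) = 0.52955
m = L - C/2 = 0.35 - 0.3115 = 0.0385
Sector ⌊H'⌋ = 5 → (R',G',B') = (0.623, 0.0, 0.52955)
RGB = ((R'+m)×255, (G'+m)×255, (B'+m)×255) = (168.6825, 9.8175, 144.85275)
Round half up → RGB(169, 10, 145)


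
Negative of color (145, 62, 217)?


Invert: (255-R, 255-G, 255-B)
R: 255-145 = 110
G: 255-62 = 193
B: 255-217 = 38
= RGB(110, 193, 38)


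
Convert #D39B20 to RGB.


D3 → 211 (R)
9B → 155 (G)
20 → 32 (B)
= RGB(211, 155, 32)


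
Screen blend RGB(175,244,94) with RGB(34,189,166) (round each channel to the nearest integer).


Screen: C = 255 - (255-A)×(255-B)/255, rounded to nearest integer
R: 255 - (255-175)×(255-34)/255 = 255 - 17680/255 ≈ 255 - 69.333 = 185.667 → 186
G: 255 - (255-244)×(255-189)/255 = 255 - 726/255 ≈ 255 - 2.847 = 252.153 → 252
B: 255 - (255-94)×(255-166)/255 = 255 - 14329/255 ≈ 255 - 56.192 = 198.808 → 199
= RGB(186, 252, 199)


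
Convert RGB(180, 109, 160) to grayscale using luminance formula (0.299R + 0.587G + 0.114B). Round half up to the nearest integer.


Gray = 0.299×R + 0.587×G + 0.114×B
Gray = 0.299×180 + 0.587×109 + 0.114×160
Gray = 53.820 + 63.983 + 18.240
Gray = 136.043 → round half up → 136
Gray = 136


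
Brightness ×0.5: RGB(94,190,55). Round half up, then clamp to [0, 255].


Multiply each channel by 0.5, round half up, clamp to [0, 255]
R: 94×0.5 = 47
G: 190×0.5 = 95
B: 55×0.5 = 27.5 → round → 28
= RGB(47, 95, 28)


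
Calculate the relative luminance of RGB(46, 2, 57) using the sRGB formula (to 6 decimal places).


Linearize each channel (sRGB transfer function): c = v/255; c_lin = c/12.92 if c ≤ 0.04045, else ((c+0.055)/1.055)^2.4
  R: 46/255 ≈ 0.180392 > 0.04045 → ((0.180392+0.055)/1.055)^2.4 ≈ 0.027321
  G: 2/255 ≈ 0.007843 ≤ 0.04045 → 0.007843/12.92 ≈ 0.000607
  B: 57/255 ≈ 0.223529 > 0.04045 → ((0.223529+0.055)/1.055)^2.4 ≈ 0.040915
R_lin = 0.027321, G_lin = 0.000607, B_lin = 0.040915
L = 0.2126×R + 0.7152×G + 0.0722×B
L = 0.2126×0.027321 + 0.7152×0.000607 + 0.0722×0.040915
L ≈ 0.009197


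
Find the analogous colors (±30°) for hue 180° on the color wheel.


Base hue: 180°
Left analog: (180 - 30) mod 360 = 150°
Right analog: (180 + 30) mod 360 = 210°
Analogous hues = 150° and 210°


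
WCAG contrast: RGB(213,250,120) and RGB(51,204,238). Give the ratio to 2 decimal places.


Linearize each sRGB channel c=v/255: c/12.92 if c ≤ 0.04045 else ((c+0.055)/1.055)^2.4
L = 0.2126×R_lin + 0.7152×G_lin + 0.0722×B_lin
Color 1 (213,250,120):
  R=213: 213/255≈0.8353 > 0.04045 → ((0.8353+0.055)/1.055)^2.4 ≈ 0.66539
  G=250: 250/255≈0.9804 > 0.04045 → ((0.9804+0.055)/1.055)^2.4 ≈ 0.95597
  B=120: 120/255≈0.4706 > 0.04045 → ((0.4706+0.055)/1.055)^2.4 ≈ 0.18782
  L1 = 0.2126×0.66539 + 0.7152×0.95597 + 0.0722×0.18782 ≈ 0.83873
Color 2 (51,204,238):
  R=51: 51/255≈0.2000 > 0.04045 → ((0.2000+0.055)/1.055)^2.4 ≈ 0.03310
  G=204: 204/255≈0.8000 > 0.04045 → ((0.8000+0.055)/1.055)^2.4 ≈ 0.60383
  B=238: 238/255≈0.9333 > 0.04045 → ((0.9333+0.055)/1.055)^2.4 ≈ 0.85499
  L2 = 0.2126×0.03310 + 0.7152×0.60383 + 0.0722×0.85499 ≈ 0.50063
Lighter = 0.83873, Darker = 0.50063
Ratio = (L_lighter + 0.05) / (L_darker + 0.05)
Ratio = (0.83873 + 0.05) / (0.50063 + 0.05) = 0.88873 / 0.55063 ≈ 1.6140
Ratio ≈ 1.61:1


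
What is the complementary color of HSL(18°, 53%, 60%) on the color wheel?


Complement = opposite side of color wheel = hue + 180°
H' = (18 + 180) mod 360 = 198°
S and L unchanged.
= HSL(198°, 53%, 60%)


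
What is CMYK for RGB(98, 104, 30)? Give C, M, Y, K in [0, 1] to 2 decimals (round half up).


R'=98/255≈0.3843, G'=104/255≈0.4078, B'=30/255≈0.1176
K = 1 - max(R',G',B') = 1 - 104/255 = 151/255 = 0.59215… → 0.59
(1-R'-K)/(1-K) simplifies to (max-R)/max with max = 104:
C = (104-98)/104 = 6/104 = 0.05769… → 0.06
M = (104-104)/104 = 0/104 = 0 → 0.00
Y = (104-30)/104 = 74/104 = 0.71153… → 0.71
= CMYK(0.06, 0.00, 0.71, 0.59)


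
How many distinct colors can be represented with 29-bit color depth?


Colors = 2^bits = 2^29
= 536,870,912 colors


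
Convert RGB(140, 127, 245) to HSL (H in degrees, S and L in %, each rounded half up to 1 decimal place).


Normalize: R'=140/255≈0.5490, G'=127/255≈0.4980, B'=245/255≈0.9608
Max=245/255, Min=127/255, Δ=Max-Min=118/255
L = (Max+Min)/2 = (245+127)/510 = 372/510 = 0.72941… → L = 72.9%
L > 0.5 → S = Δ/(2-Max-Min) = 118/(510-245-127) = 118/138 = 0.85507… → S = 85.5%
(the 1/255 factors cancel in S and H, so raw channel differences can be used)
Max is B' → H = 60 × ((R-G)/Δ + 4) = 60 × ((140-127)/118 + 4)
  13/118 + 4 = 0.1101… + 4 = 4.1101…
  H = 60 × 4.1101… = 246.610…° → H = 246.6°
= HSL(246.6°, 85.5%, 72.9%)


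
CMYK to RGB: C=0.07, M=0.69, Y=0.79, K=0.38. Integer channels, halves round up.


R = 255 × (1-C) × (1-K) = 255 × 0.93 × 0.62 = 147.033 → 147
G = 255 × (1-M) × (1-K) = 255 × 0.31 × 0.62 = 49.011 → 49
B = 255 × (1-Y) × (1-K) = 255 × 0.21 × 0.62 = 33.201 → 33
= RGB(147, 49, 33)


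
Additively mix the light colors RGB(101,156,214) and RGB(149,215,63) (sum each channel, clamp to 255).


Additive: each channel = min(255, C₁+C₂)
R: 101+149 = 250 → 250
G: 156+215 = 371 → 255
B: 214+63 = 277 → 255
= RGB(250, 255, 255)


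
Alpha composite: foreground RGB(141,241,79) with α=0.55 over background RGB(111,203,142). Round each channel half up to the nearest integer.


C = α×F + (1-α)×B, with 1-α = 0.45
R: 0.55×141 + 0.45×111 = 77.55 + 49.95 = 127.50 → 128
G: 0.55×241 + 0.45×203 = 132.55 + 91.35 = 223.90 → 224
B: 0.55×79 + 0.45×142 = 43.45 + 63.90 = 107.35 → 107
= RGB(128, 224, 107)


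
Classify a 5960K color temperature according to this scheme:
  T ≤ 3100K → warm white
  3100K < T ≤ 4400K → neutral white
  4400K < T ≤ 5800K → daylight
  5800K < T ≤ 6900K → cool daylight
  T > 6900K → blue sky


Temperature: 5960K
5800K < 5960K ≤ 6900K → cool daylight
Classification: cool daylight


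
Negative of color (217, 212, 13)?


Invert: (255-R, 255-G, 255-B)
R: 255-217 = 38
G: 255-212 = 43
B: 255-13 = 242
= RGB(38, 43, 242)


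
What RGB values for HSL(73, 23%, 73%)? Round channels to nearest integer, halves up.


H=73°, S=0.23, L=0.73
C = (1-|2L-1|)×S = (1-|0.46|)×0.23 = 0.1242
H' = H/60 = 73/60 ≈ 1.2167; X = C×(1-|H' mod 2 - 1|) = 0.09729
m = L - C/2 = 0.73 - 0.0621 = 0.6679
Sector ⌊H'⌋ = 1 → (R',G',B') = (0.09729, 0.1242, 0.0)
RGB = ((R'+m)×255, (G'+m)×255, (B'+m)×255) = (195.12345, 201.9855, 170.3145)
Round half up → RGB(195, 202, 170)


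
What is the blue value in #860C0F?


Color: #860C0F
R = 86 = 134
G = 0C = 12
B = 0F = 15
Blue = 15


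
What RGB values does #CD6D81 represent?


CD → 205 (R)
6D → 109 (G)
81 → 129 (B)
= RGB(205, 109, 129)


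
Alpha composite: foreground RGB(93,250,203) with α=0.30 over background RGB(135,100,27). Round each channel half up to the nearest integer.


C = α×F + (1-α)×B, with 1-α = 0.70
R: 0.30×93 + 0.70×135 = 27.90 + 94.50 = 122.40 → 122
G: 0.30×250 + 0.70×100 = 75.00 + 70.00 = 145.00 → 145
B: 0.30×203 + 0.70×27 = 60.90 + 18.90 = 79.80 → 80
= RGB(122, 145, 80)


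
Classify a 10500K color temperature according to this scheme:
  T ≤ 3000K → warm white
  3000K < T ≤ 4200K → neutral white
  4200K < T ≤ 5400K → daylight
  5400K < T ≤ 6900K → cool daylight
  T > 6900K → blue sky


Temperature: 10500K
10500K > 6900K → blue sky
Classification: blue sky


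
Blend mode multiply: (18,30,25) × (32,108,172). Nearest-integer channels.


Multiply: C = A×B/255, rounded to nearest integer
R: 18×32/255 = 576/255 ≈ 2.259 → 2
G: 30×108/255 = 3240/255 ≈ 12.706 → 13
B: 25×172/255 = 4300/255 ≈ 16.863 → 17
= RGB(2, 13, 17)


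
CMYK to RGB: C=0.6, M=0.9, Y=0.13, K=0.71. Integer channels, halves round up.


R = 255 × (1-C) × (1-K) = 255 × 0.40 × 0.29 = 29.58 → 30
G = 255 × (1-M) × (1-K) = 255 × 0.10 × 0.29 = 7.395 → 7
B = 255 × (1-Y) × (1-K) = 255 × 0.87 × 0.29 = 64.3365 → 64
= RGB(30, 7, 64)


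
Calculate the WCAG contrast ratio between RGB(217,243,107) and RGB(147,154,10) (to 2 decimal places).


Linearize each sRGB channel c=v/255: c/12.92 if c ≤ 0.04045 else ((c+0.055)/1.055)^2.4
L = 0.2126×R_lin + 0.7152×G_lin + 0.0722×B_lin
Color 1 (217,243,107):
  R=217: 217/255≈0.8510 > 0.04045 → ((0.8510+0.055)/1.055)^2.4 ≈ 0.69387
  G=243: 243/255≈0.9529 > 0.04045 → ((0.9529+0.055)/1.055)^2.4 ≈ 0.89627
  B=107: 107/255≈0.4196 > 0.04045 → ((0.4196+0.055)/1.055)^2.4 ≈ 0.14703
  L1 = 0.2126×0.69387 + 0.7152×0.89627 + 0.0722×0.14703 ≈ 0.79914
Color 2 (147,154,10):
  R=147: 147/255≈0.5765 > 0.04045 → ((0.5765+0.055)/1.055)^2.4 ≈ 0.29177
  G=154: 154/255≈0.6039 > 0.04045 → ((0.6039+0.055)/1.055)^2.4 ≈ 0.32314
  B=10: 10/255≈0.0392 ≤ 0.04045 → 0.0392/12.92 ≈ 0.00304
  L2 = 0.2126×0.29177 + 0.7152×0.32314 + 0.0722×0.00304 ≈ 0.29336
Lighter = 0.79914, Darker = 0.29336
Ratio = (L_lighter + 0.05) / (L_darker + 0.05)
Ratio = (0.79914 + 0.05) / (0.29336 + 0.05) = 0.84914 / 0.34336 ≈ 2.4730
Ratio ≈ 2.47:1


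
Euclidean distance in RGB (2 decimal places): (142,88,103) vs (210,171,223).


d = √[(R₁-R₂)² + (G₁-G₂)² + (B₁-B₂)²]
d = √[(142-210)² + (88-171)² + (103-223)²]
d = √[4624 + 6889 + 14400]
d = √25913
d ≈ 160.98


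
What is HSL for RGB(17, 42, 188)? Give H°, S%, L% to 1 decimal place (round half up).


Normalize: R'=17/255≈0.0667, G'=42/255≈0.1647, B'=188/255≈0.7373
Max=188/255, Min=17/255, Δ=Max-Min=171/255
L = (Max+Min)/2 = (188+17)/510 = 205/510 = 0.40196… → L = 40.2%
L ≤ 0.5 → S = Δ/(Max+Min) = 171/(188+17) = 171/205 = 0.83414… → S = 83.4%
(the 1/255 factors cancel in S and H, so raw channel differences can be used)
Max is B' → H = 60 × ((R-G)/Δ + 4) = 60 × ((17-42)/171 + 4)
  -25/171 + 4 = -0.1461… + 4 = 3.8538…
  H = 60 × 3.8538… = 231.228…° → H = 231.2°
= HSL(231.2°, 83.4%, 40.2%)


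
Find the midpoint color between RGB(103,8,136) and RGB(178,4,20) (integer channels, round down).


Midpoint: each channel = ⌊(C₁+C₂)/2⌋
R: ⌊(103+178)/2⌋ = 140
G: ⌊(8+4)/2⌋ = 6
B: ⌊(136+20)/2⌋ = 78
= RGB(140, 6, 78)


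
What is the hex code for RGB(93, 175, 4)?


R = 93 → 5D (hex)
G = 175 → AF (hex)
B = 4 → 04 (hex)
Hex = #5DAF04


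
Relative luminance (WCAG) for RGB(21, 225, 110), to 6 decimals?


Linearize each channel (sRGB transfer function): c = v/255; c_lin = c/12.92 if c ≤ 0.04045, else ((c+0.055)/1.055)^2.4
  R: 21/255 ≈ 0.082353 > 0.04045 → ((0.082353+0.055)/1.055)^2.4 ≈ 0.007499
  G: 225/255 ≈ 0.882353 > 0.04045 → ((0.882353+0.055)/1.055)^2.4 ≈ 0.752942
  B: 110/255 ≈ 0.431373 > 0.04045 → ((0.431373+0.055)/1.055)^2.4 ≈ 0.155926
R_lin = 0.007499, G_lin = 0.752942, B_lin = 0.155926
L = 0.2126×R + 0.7152×G + 0.0722×B
L = 0.2126×0.007499 + 0.7152×0.752942 + 0.0722×0.155926
L ≈ 0.551356


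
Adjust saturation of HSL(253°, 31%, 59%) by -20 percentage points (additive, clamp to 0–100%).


Original S = 31%
Adjustment = -20 percentage points
New S = 31 + (-20) = 11
Clamp to [0, 100] → 11
= HSL(253°, 11%, 59%)


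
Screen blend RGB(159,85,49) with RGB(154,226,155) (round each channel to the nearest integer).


Screen: C = 255 - (255-A)×(255-B)/255, rounded to nearest integer
R: 255 - (255-159)×(255-154)/255 = 255 - 9696/255 ≈ 255 - 38.024 = 216.976 → 217
G: 255 - (255-85)×(255-226)/255 = 255 - 4930/255 ≈ 255 - 19.333 = 235.667 → 236
B: 255 - (255-49)×(255-155)/255 = 255 - 20600/255 ≈ 255 - 80.784 = 174.216 → 174
= RGB(217, 236, 174)


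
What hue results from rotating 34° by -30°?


New hue = (H + rotation) mod 360
New hue = (34 -30) mod 360
= 4 mod 360
= 4°


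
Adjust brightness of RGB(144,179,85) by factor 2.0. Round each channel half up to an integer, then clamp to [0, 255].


Multiply each channel by 2.0, round half up, clamp to [0, 255]
R: 144×2.0 = 288 → clamp → 255
G: 179×2.0 = 358 → clamp → 255
B: 85×2.0 = 170
= RGB(255, 255, 170)


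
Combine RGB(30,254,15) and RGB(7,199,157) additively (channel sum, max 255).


Additive: each channel = min(255, C₁+C₂)
R: 30+7 = 37 → 37
G: 254+199 = 453 → 255
B: 15+157 = 172 → 172
= RGB(37, 255, 172)


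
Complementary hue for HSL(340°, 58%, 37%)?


Complement = opposite side of color wheel = hue + 180°
H' = (340 + 180) mod 360 = 160°
S and L unchanged.
= HSL(160°, 58%, 37%)


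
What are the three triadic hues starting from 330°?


Triadic: equally spaced at 120° intervals
H1 = 330°
H2 = (330 + 120) mod 360 = 90°
H3 = (330 + 240) mod 360 = 210°
Triadic = 330°, 90°, 210°


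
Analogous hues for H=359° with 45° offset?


Base hue: 359°
Left analog: (359 - 45) mod 360 = 314°
Right analog: (359 + 45) mod 360 = 44°
Analogous hues = 314° and 44°


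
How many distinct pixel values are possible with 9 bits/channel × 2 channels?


Total bits = 9 bits/channel × 2 channels = 18 bits
Distinct pixel values = 2^18
= 262,144 pixel values


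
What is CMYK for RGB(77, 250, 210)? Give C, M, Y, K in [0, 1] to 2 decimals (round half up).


R'=77/255≈0.3020, G'=250/255≈0.9804, B'=210/255≈0.8235
K = 1 - max(R',G',B') = 1 - 250/255 = 5/255 = 0.01960… → 0.02
(1-R'-K)/(1-K) simplifies to (max-R)/max with max = 250:
C = (250-77)/250 = 173/250 = 0.692 → 0.69
M = (250-250)/250 = 0/250 = 0 → 0.00
Y = (250-210)/250 = 40/250 = 0.16 → 0.16
= CMYK(0.69, 0.00, 0.16, 0.02)


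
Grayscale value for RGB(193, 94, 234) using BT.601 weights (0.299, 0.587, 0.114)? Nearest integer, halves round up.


Gray = 0.299×R + 0.587×G + 0.114×B
Gray = 0.299×193 + 0.587×94 + 0.114×234
Gray = 57.707 + 55.178 + 26.676
Gray = 139.561 → round half up → 140
Gray = 140


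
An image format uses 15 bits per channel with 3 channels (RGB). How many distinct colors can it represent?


Total bits = 15 bits/channel × 3 channels = 45 bits
Distinct colors = 2^45
= 35,184,372,088,832 colors


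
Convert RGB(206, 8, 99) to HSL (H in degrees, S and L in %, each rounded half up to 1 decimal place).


Normalize: R'=206/255≈0.8078, G'=8/255≈0.0314, B'=99/255≈0.3882
Max=206/255, Min=8/255, Δ=Max-Min=198/255
L = (Max+Min)/2 = (206+8)/510 = 214/510 = 0.41960… → L = 42.0%
L ≤ 0.5 → S = Δ/(Max+Min) = 198/(206+8) = 198/214 = 0.92523… → S = 92.5%
(the 1/255 factors cancel in S and H, so raw channel differences can be used)
Max is R' → H = 60 × (((G-B)/Δ) mod 6) = 60 × (((8-99)/198) mod 6)
  (-91)/198 = -0.4595…; negative, so add 6 → 5.5404…
  H = 60 × 5.5404… = 332.424…° → H = 332.4°
= HSL(332.4°, 92.5%, 42.0%)


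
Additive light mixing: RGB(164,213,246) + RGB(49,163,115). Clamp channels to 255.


Additive: each channel = min(255, C₁+C₂)
R: 164+49 = 213 → 213
G: 213+163 = 376 → 255
B: 246+115 = 361 → 255
= RGB(213, 255, 255)


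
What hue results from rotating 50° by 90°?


New hue = (H + rotation) mod 360
New hue = (50 + 90) mod 360
= 140 mod 360
= 140°


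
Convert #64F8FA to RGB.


64 → 100 (R)
F8 → 248 (G)
FA → 250 (B)
= RGB(100, 248, 250)


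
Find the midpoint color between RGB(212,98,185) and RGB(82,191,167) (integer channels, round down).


Midpoint: each channel = ⌊(C₁+C₂)/2⌋
R: ⌊(212+82)/2⌋ = 147
G: ⌊(98+191)/2⌋ = 144
B: ⌊(185+167)/2⌋ = 176
= RGB(147, 144, 176)


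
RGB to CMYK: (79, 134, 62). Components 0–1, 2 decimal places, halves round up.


R'=79/255≈0.3098, G'=134/255≈0.5255, B'=62/255≈0.2431
K = 1 - max(R',G',B') = 1 - 134/255 = 121/255 = 0.47450… → 0.47
(1-R'-K)/(1-K) simplifies to (max-R)/max with max = 134:
C = (134-79)/134 = 55/134 = 0.41044… → 0.41
M = (134-134)/134 = 0/134 = 0 → 0.00
Y = (134-62)/134 = 72/134 = 0.53731… → 0.54
= CMYK(0.41, 0.00, 0.54, 0.47)


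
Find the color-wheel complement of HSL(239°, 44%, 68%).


Complement = opposite side of color wheel = hue + 180°
H' = (239 + 180) mod 360 = 59°
S and L unchanged.
= HSL(59°, 44%, 68%)


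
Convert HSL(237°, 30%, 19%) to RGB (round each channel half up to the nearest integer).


H=237°, S=0.30, L=0.19
C = (1-|2L-1|)×S = (1-|-0.62|)×0.30 = 0.114
H' = H/60 = 237/60 ≈ 3.9500; X = C×(1-|H' mod 2 - 1|) = 0.0057
m = L - C/2 = 0.19 - 0.057 = 0.133
Sector ⌊H'⌋ = 3 → (R',G',B') = (0.0, 0.0057, 0.114)
RGB = ((R'+m)×255, (G'+m)×255, (B'+m)×255) = (33.915, 35.3685, 62.985)
Round half up → RGB(34, 35, 63)


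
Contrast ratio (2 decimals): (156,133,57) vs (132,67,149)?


Linearize each sRGB channel c=v/255: c/12.92 if c ≤ 0.04045 else ((c+0.055)/1.055)^2.4
L = 0.2126×R_lin + 0.7152×G_lin + 0.0722×B_lin
Color 1 (156,133,57):
  R=156: 156/255≈0.6118 > 0.04045 → ((0.6118+0.055)/1.055)^2.4 ≈ 0.33245
  G=133: 133/255≈0.5216 > 0.04045 → ((0.5216+0.055)/1.055)^2.4 ≈ 0.23455
  B=57: 57/255≈0.2235 > 0.04045 → ((0.2235+0.055)/1.055)^2.4 ≈ 0.04092
  L1 = 0.2126×0.33245 + 0.7152×0.23455 + 0.0722×0.04092 ≈ 0.24138
Color 2 (132,67,149):
  R=132: 132/255≈0.5176 > 0.04045 → ((0.5176+0.055)/1.055)^2.4 ≈ 0.23074
  G=67: 67/255≈0.2627 > 0.04045 → ((0.2627+0.055)/1.055)^2.4 ≈ 0.05613
  B=149: 149/255≈0.5843 > 0.04045 → ((0.5843+0.055)/1.055)^2.4 ≈ 0.30054
  L2 = 0.2126×0.23074 + 0.7152×0.05613 + 0.0722×0.30054 ≈ 0.11090
Lighter = 0.24138, Darker = 0.11090
Ratio = (L_lighter + 0.05) / (L_darker + 0.05)
Ratio = (0.24138 + 0.05) / (0.11090 + 0.05) = 0.29138 / 0.16090 ≈ 1.8110
Ratio ≈ 1.81:1


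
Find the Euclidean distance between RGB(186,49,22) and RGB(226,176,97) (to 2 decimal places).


d = √[(R₁-R₂)² + (G₁-G₂)² + (B₁-B₂)²]
d = √[(186-226)² + (49-176)² + (22-97)²]
d = √[1600 + 16129 + 5625]
d = √23354
d ≈ 152.82


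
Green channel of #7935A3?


Color: #7935A3
R = 79 = 121
G = 35 = 53
B = A3 = 163
Green = 53


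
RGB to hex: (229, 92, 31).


R = 229 → E5 (hex)
G = 92 → 5C (hex)
B = 31 → 1F (hex)
Hex = #E55C1F


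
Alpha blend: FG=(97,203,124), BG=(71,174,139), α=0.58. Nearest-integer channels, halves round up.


C = α×F + (1-α)×B, with 1-α = 0.42
R: 0.58×97 + 0.42×71 = 56.26 + 29.82 = 86.08 → 86
G: 0.58×203 + 0.42×174 = 117.74 + 73.08 = 190.82 → 191
B: 0.58×124 + 0.42×139 = 71.92 + 58.38 = 130.30 → 130
= RGB(86, 191, 130)


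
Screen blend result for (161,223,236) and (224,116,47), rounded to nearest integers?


Screen: C = 255 - (255-A)×(255-B)/255, rounded to nearest integer
R: 255 - (255-161)×(255-224)/255 = 255 - 2914/255 ≈ 255 - 11.427 = 243.573 → 244
G: 255 - (255-223)×(255-116)/255 = 255 - 4448/255 ≈ 255 - 17.443 = 237.557 → 238
B: 255 - (255-236)×(255-47)/255 = 255 - 3952/255 ≈ 255 - 15.498 = 239.502 → 240
= RGB(244, 238, 240)


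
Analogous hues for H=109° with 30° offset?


Base hue: 109°
Left analog: (109 - 30) mod 360 = 79°
Right analog: (109 + 30) mod 360 = 139°
Analogous hues = 79° and 139°


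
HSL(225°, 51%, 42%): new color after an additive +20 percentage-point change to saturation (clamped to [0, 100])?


Original S = 51%
Adjustment = +20 percentage points
New S = 51 + (20) = 71
Clamp to [0, 100] → 71
= HSL(225°, 71%, 42%)


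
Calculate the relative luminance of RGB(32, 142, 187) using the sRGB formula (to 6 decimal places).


Linearize each channel (sRGB transfer function): c = v/255; c_lin = c/12.92 if c ≤ 0.04045, else ((c+0.055)/1.055)^2.4
  R: 32/255 ≈ 0.125490 > 0.04045 → ((0.125490+0.055)/1.055)^2.4 ≈ 0.014444
  G: 142/255 ≈ 0.556863 > 0.04045 → ((0.556863+0.055)/1.055)^2.4 ≈ 0.270498
  B: 187/255 ≈ 0.733333 > 0.04045 → ((0.733333+0.055)/1.055)^2.4 ≈ 0.496933
R_lin = 0.014444, G_lin = 0.270498, B_lin = 0.496933
L = 0.2126×R + 0.7152×G + 0.0722×B
L = 0.2126×0.014444 + 0.7152×0.270498 + 0.0722×0.496933
L ≈ 0.232409


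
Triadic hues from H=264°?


Triadic: equally spaced at 120° intervals
H1 = 264°
H2 = (264 + 120) mod 360 = 24°
H3 = (264 + 240) mod 360 = 144°
Triadic = 264°, 24°, 144°


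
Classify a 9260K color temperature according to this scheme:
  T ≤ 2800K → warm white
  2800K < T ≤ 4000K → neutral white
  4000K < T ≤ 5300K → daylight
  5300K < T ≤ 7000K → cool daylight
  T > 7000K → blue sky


Temperature: 9260K
9260K > 7000K → blue sky
Classification: blue sky


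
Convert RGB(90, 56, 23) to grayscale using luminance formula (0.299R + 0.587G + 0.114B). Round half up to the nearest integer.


Gray = 0.299×R + 0.587×G + 0.114×B
Gray = 0.299×90 + 0.587×56 + 0.114×23
Gray = 26.910 + 32.872 + 2.622
Gray = 62.404 → round half up → 62
Gray = 62


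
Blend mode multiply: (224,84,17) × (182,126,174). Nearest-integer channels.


Multiply: C = A×B/255, rounded to nearest integer
R: 224×182/255 = 40768/255 ≈ 159.875 → 160
G: 84×126/255 = 10584/255 ≈ 41.506 → 42
B: 17×174/255 = 2958/255 ≈ 11.600 → 12
= RGB(160, 42, 12)


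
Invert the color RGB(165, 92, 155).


Invert: (255-R, 255-G, 255-B)
R: 255-165 = 90
G: 255-92 = 163
B: 255-155 = 100
= RGB(90, 163, 100)


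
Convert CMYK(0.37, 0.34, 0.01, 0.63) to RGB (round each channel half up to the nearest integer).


R = 255 × (1-C) × (1-K) = 255 × 0.63 × 0.37 = 59.4405 → 59
G = 255 × (1-M) × (1-K) = 255 × 0.66 × 0.37 = 62.271 → 62
B = 255 × (1-Y) × (1-K) = 255 × 0.99 × 0.37 = 93.4065 → 93
= RGB(59, 62, 93)


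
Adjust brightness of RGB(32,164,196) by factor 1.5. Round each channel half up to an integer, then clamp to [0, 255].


Multiply each channel by 1.5, round half up, clamp to [0, 255]
R: 32×1.5 = 48
G: 164×1.5 = 246
B: 196×1.5 = 294 → clamp → 255
= RGB(48, 246, 255)


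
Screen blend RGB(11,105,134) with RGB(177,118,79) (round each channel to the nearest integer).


Screen: C = 255 - (255-A)×(255-B)/255, rounded to nearest integer
R: 255 - (255-11)×(255-177)/255 = 255 - 19032/255 ≈ 255 - 74.635 = 180.365 → 180
G: 255 - (255-105)×(255-118)/255 = 255 - 20550/255 ≈ 255 - 80.588 = 174.412 → 174
B: 255 - (255-134)×(255-79)/255 = 255 - 21296/255 ≈ 255 - 83.514 = 171.486 → 171
= RGB(180, 174, 171)


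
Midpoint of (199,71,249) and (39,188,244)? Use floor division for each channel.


Midpoint: each channel = ⌊(C₁+C₂)/2⌋
R: ⌊(199+39)/2⌋ = 119
G: ⌊(71+188)/2⌋ = 129
B: ⌊(249+244)/2⌋ = 246
= RGB(119, 129, 246)


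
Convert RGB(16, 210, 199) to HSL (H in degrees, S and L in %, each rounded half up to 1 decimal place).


Normalize: R'=16/255≈0.0627, G'=210/255≈0.8235, B'=199/255≈0.7804
Max=210/255, Min=16/255, Δ=Max-Min=194/255
L = (Max+Min)/2 = (210+16)/510 = 226/510 = 0.44313… → L = 44.3%
L ≤ 0.5 → S = Δ/(Max+Min) = 194/(210+16) = 194/226 = 0.85840… → S = 85.8%
(the 1/255 factors cancel in S and H, so raw channel differences can be used)
Max is G' → H = 60 × ((B-R)/Δ + 2) = 60 × ((199-16)/194 + 2)
  183/194 + 2 = 0.9432… + 2 = 2.9432…
  H = 60 × 2.9432… = 176.597…° → H = 176.6°
= HSL(176.6°, 85.8%, 44.3%)


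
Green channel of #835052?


Color: #835052
R = 83 = 131
G = 50 = 80
B = 52 = 82
Green = 80


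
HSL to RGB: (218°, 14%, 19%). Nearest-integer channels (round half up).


H=218°, S=0.14, L=0.19
C = (1-|2L-1|)×S = (1-|-0.62|)×0.14 = 0.0532
H' = H/60 = 218/60 ≈ 3.6333; X = C×(1-|H' mod 2 - 1|) ≈ 0.0195
m = L - C/2 = 0.19 - 0.0266 = 0.1634
Sector ⌊H'⌋ = 3 → (R',G',B') = (0.0, ≈0.0195, 0.0532)
RGB = ((R'+m)×255, (G'+m)×255, (B'+m)×255) = (41.667, 46.6412, 55.233)
Round half up → RGB(42, 47, 55)


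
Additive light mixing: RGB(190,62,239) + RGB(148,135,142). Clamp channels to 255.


Additive: each channel = min(255, C₁+C₂)
R: 190+148 = 338 → 255
G: 62+135 = 197 → 197
B: 239+142 = 381 → 255
= RGB(255, 197, 255)


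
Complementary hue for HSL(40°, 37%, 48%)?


Complement = opposite side of color wheel = hue + 180°
H' = (40 + 180) mod 360 = 220°
S and L unchanged.
= HSL(220°, 37%, 48%)


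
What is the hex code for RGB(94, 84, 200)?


R = 94 → 5E (hex)
G = 84 → 54 (hex)
B = 200 → C8 (hex)
Hex = #5E54C8


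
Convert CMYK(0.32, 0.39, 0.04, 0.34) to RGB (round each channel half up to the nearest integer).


R = 255 × (1-C) × (1-K) = 255 × 0.68 × 0.66 = 114.444 → 114
G = 255 × (1-M) × (1-K) = 255 × 0.61 × 0.66 = 102.663 → 103
B = 255 × (1-Y) × (1-K) = 255 × 0.96 × 0.66 = 161.568 → 162
= RGB(114, 103, 162)


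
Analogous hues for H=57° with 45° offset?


Base hue: 57°
Left analog: (57 - 45) mod 360 = 12°
Right analog: (57 + 45) mod 360 = 102°
Analogous hues = 12° and 102°


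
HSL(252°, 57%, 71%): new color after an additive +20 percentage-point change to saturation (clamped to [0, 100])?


Original S = 57%
Adjustment = +20 percentage points
New S = 57 + (20) = 77
Clamp to [0, 100] → 77
= HSL(252°, 77%, 71%)


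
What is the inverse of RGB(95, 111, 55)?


Invert: (255-R, 255-G, 255-B)
R: 255-95 = 160
G: 255-111 = 144
B: 255-55 = 200
= RGB(160, 144, 200)


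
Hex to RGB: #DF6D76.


DF → 223 (R)
6D → 109 (G)
76 → 118 (B)
= RGB(223, 109, 118)


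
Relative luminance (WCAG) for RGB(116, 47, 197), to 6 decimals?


Linearize each channel (sRGB transfer function): c = v/255; c_lin = c/12.92 if c ≤ 0.04045, else ((c+0.055)/1.055)^2.4
  R: 116/255 ≈ 0.454902 > 0.04045 → ((0.454902+0.055)/1.055)^2.4 ≈ 0.174647
  G: 47/255 ≈ 0.184314 > 0.04045 → ((0.184314+0.055)/1.055)^2.4 ≈ 0.028426
  B: 197/255 ≈ 0.772549 > 0.04045 → ((0.772549+0.055)/1.055)^2.4 ≈ 0.558340
R_lin = 0.174647, G_lin = 0.028426, B_lin = 0.558340
L = 0.2126×R + 0.7152×G + 0.0722×B
L = 0.2126×0.174647 + 0.7152×0.028426 + 0.0722×0.558340
L ≈ 0.097773


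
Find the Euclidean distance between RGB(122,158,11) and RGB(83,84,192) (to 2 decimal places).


d = √[(R₁-R₂)² + (G₁-G₂)² + (B₁-B₂)²]
d = √[(122-83)² + (158-84)² + (11-192)²]
d = √[1521 + 5476 + 32761]
d = √39758
d ≈ 199.39


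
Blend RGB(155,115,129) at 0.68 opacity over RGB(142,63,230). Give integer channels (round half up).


C = α×F + (1-α)×B, with 1-α = 0.32
R: 0.68×155 + 0.32×142 = 105.40 + 45.44 = 150.84 → 151
G: 0.68×115 + 0.32×63 = 78.20 + 20.16 = 98.36 → 98
B: 0.68×129 + 0.32×230 = 87.72 + 73.60 = 161.32 → 161
= RGB(151, 98, 161)


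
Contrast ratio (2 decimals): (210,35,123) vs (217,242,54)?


Linearize each sRGB channel c=v/255: c/12.92 if c ≤ 0.04045 else ((c+0.055)/1.055)^2.4
L = 0.2126×R_lin + 0.7152×G_lin + 0.0722×B_lin
Color 1 (210,35,123):
  R=210: 210/255≈0.8235 > 0.04045 → ((0.8235+0.055)/1.055)^2.4 ≈ 0.64448
  G=35: 35/255≈0.1373 > 0.04045 → ((0.1373+0.055)/1.055)^2.4 ≈ 0.01681
  B=123: 123/255≈0.4824 > 0.04045 → ((0.4824+0.055)/1.055)^2.4 ≈ 0.19807
  L1 = 0.2126×0.64448 + 0.7152×0.01681 + 0.0722×0.19807 ≈ 0.16334
Color 2 (217,242,54):
  R=217: 217/255≈0.8510 > 0.04045 → ((0.8510+0.055)/1.055)^2.4 ≈ 0.69387
  G=242: 242/255≈0.9490 > 0.04045 → ((0.9490+0.055)/1.055)^2.4 ≈ 0.88792
  B=54: 54/255≈0.2118 > 0.04045 → ((0.2118+0.055)/1.055)^2.4 ≈ 0.03689
  L2 = 0.2126×0.69387 + 0.7152×0.88792 + 0.0722×0.03689 ≈ 0.78522
Lighter = 0.78522, Darker = 0.16334
Ratio = (L_lighter + 0.05) / (L_darker + 0.05)
Ratio = (0.78522 + 0.05) / (0.16334 + 0.05) = 0.83522 / 0.21334 ≈ 3.9150
Ratio ≈ 3.92:1


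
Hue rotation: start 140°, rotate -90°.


New hue = (H + rotation) mod 360
New hue = (140 -90) mod 360
= 50 mod 360
= 50°


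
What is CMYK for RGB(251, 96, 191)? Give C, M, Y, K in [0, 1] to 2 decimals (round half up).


R'=251/255≈0.9843, G'=96/255≈0.3765, B'=191/255≈0.7490
K = 1 - max(R',G',B') = 1 - 251/255 = 4/255 = 0.01568… → 0.02
(1-R'-K)/(1-K) simplifies to (max-R)/max with max = 251:
C = (251-251)/251 = 0/251 = 0 → 0.00
M = (251-96)/251 = 155/251 = 0.61752… → 0.62
Y = (251-191)/251 = 60/251 = 0.23904… → 0.24
= CMYK(0.00, 0.62, 0.24, 0.02)


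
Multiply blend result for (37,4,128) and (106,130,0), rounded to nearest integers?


Multiply: C = A×B/255, rounded to nearest integer
R: 37×106/255 = 3922/255 ≈ 15.380 → 15
G: 4×130/255 = 520/255 ≈ 2.039 → 2
B: 128×0/255 = 0/255 ≈ 0.000 → 0
= RGB(15, 2, 0)


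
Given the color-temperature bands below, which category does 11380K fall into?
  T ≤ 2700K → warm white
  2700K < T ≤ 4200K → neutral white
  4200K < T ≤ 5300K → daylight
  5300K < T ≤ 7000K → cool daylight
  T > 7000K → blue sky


Temperature: 11380K
11380K > 7000K → blue sky
Classification: blue sky


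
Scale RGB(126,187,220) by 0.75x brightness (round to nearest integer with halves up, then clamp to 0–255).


Multiply each channel by 0.75, round half up, clamp to [0, 255]
R: 126×0.75 = 94.5 → round → 95
G: 187×0.75 = 140.25 → round → 140
B: 220×0.75 = 165
= RGB(95, 140, 165)


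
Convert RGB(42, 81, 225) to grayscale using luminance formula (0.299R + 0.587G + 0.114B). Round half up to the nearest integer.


Gray = 0.299×R + 0.587×G + 0.114×B
Gray = 0.299×42 + 0.587×81 + 0.114×225
Gray = 12.558 + 47.547 + 25.650
Gray = 85.755 → round half up → 86
Gray = 86


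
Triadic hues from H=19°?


Triadic: equally spaced at 120° intervals
H1 = 19°
H2 = (19 + 120) mod 360 = 139°
H3 = (19 + 240) mod 360 = 259°
Triadic = 19°, 139°, 259°


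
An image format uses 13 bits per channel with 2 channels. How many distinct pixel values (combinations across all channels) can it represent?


Total bits = 13 bits/channel × 2 channels = 26 bits
Distinct pixel values = 2^26
= 67,108,864 pixel values


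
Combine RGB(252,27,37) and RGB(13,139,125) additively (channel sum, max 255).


Additive: each channel = min(255, C₁+C₂)
R: 252+13 = 265 → 255
G: 27+139 = 166 → 166
B: 37+125 = 162 → 162
= RGB(255, 166, 162)


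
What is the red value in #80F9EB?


Color: #80F9EB
R = 80 = 128
G = F9 = 249
B = EB = 235
Red = 128


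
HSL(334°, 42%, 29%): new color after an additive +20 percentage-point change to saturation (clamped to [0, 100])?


Original S = 42%
Adjustment = +20 percentage points
New S = 42 + (20) = 62
Clamp to [0, 100] → 62
= HSL(334°, 62%, 29%)


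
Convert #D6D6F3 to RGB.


D6 → 214 (R)
D6 → 214 (G)
F3 → 243 (B)
= RGB(214, 214, 243)


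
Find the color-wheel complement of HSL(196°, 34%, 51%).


Complement = opposite side of color wheel = hue + 180°
H' = (196 + 180) mod 360 = 16°
S and L unchanged.
= HSL(16°, 34%, 51%)


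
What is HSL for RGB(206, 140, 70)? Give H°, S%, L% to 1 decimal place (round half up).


Normalize: R'=206/255≈0.8078, G'=140/255≈0.5490, B'=70/255≈0.2745
Max=206/255, Min=70/255, Δ=Max-Min=136/255
L = (Max+Min)/2 = (206+70)/510 = 276/510 = 0.54117… → L = 54.1%
L > 0.5 → S = Δ/(2-Max-Min) = 136/(510-206-70) = 136/234 = 0.58119… → S = 58.1%
(the 1/255 factors cancel in S and H, so raw channel differences can be used)
Max is R' → H = 60 × (((G-B)/Δ) mod 6) = 60 × (((140-70)/136) mod 6)
  70/136 = 0.5147…
  H = 60 × 0.5147… = 30.882…° → H = 30.9°
= HSL(30.9°, 58.1%, 54.1%)


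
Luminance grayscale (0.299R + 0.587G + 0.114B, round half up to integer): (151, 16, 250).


Gray = 0.299×R + 0.587×G + 0.114×B
Gray = 0.299×151 + 0.587×16 + 0.114×250
Gray = 45.149 + 9.392 + 28.500
Gray = 83.041 → round half up → 83
Gray = 83


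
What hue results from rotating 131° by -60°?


New hue = (H + rotation) mod 360
New hue = (131 -60) mod 360
= 71 mod 360
= 71°


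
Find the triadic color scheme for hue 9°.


Triadic: equally spaced at 120° intervals
H1 = 9°
H2 = (9 + 120) mod 360 = 129°
H3 = (9 + 240) mod 360 = 249°
Triadic = 9°, 129°, 249°


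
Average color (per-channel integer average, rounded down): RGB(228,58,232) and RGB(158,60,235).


Midpoint: each channel = ⌊(C₁+C₂)/2⌋
R: ⌊(228+158)/2⌋ = 193
G: ⌊(58+60)/2⌋ = 59
B: ⌊(232+235)/2⌋ = 233
= RGB(193, 59, 233)


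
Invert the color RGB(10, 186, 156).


Invert: (255-R, 255-G, 255-B)
R: 255-10 = 245
G: 255-186 = 69
B: 255-156 = 99
= RGB(245, 69, 99)


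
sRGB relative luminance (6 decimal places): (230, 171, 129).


Linearize each channel (sRGB transfer function): c = v/255; c_lin = c/12.92 if c ≤ 0.04045, else ((c+0.055)/1.055)^2.4
  R: 230/255 ≈ 0.901961 > 0.04045 → ((0.901961+0.055)/1.055)^2.4 ≈ 0.791298
  G: 171/255 ≈ 0.670588 > 0.04045 → ((0.670588+0.055)/1.055)^2.4 ≈ 0.407240
  B: 129/255 ≈ 0.505882 > 0.04045 → ((0.505882+0.055)/1.055)^2.4 ≈ 0.219526
R_lin = 0.791298, G_lin = 0.407240, B_lin = 0.219526
L = 0.2126×R + 0.7152×G + 0.0722×B
L = 0.2126×0.791298 + 0.7152×0.407240 + 0.0722×0.219526
L ≈ 0.475338


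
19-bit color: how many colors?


Colors = 2^bits = 2^19
= 524,288 colors


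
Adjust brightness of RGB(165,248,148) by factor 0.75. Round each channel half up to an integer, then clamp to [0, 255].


Multiply each channel by 0.75, round half up, clamp to [0, 255]
R: 165×0.75 = 123.75 → round → 124
G: 248×0.75 = 186
B: 148×0.75 = 111
= RGB(124, 186, 111)


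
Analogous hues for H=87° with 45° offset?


Base hue: 87°
Left analog: (87 - 45) mod 360 = 42°
Right analog: (87 + 45) mod 360 = 132°
Analogous hues = 42° and 132°


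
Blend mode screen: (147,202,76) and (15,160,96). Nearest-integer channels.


Screen: C = 255 - (255-A)×(255-B)/255, rounded to nearest integer
R: 255 - (255-147)×(255-15)/255 = 255 - 25920/255 ≈ 255 - 101.647 = 153.353 → 153
G: 255 - (255-202)×(255-160)/255 = 255 - 5035/255 ≈ 255 - 19.745 = 235.255 → 235
B: 255 - (255-76)×(255-96)/255 = 255 - 28461/255 ≈ 255 - 111.612 = 143.388 → 143
= RGB(153, 235, 143)


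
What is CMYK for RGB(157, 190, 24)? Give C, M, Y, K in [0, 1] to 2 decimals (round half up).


R'=157/255≈0.6157, G'=190/255≈0.7451, B'=24/255≈0.0941
K = 1 - max(R',G',B') = 1 - 190/255 = 65/255 = 0.25490… → 0.25
(1-R'-K)/(1-K) simplifies to (max-R)/max with max = 190:
C = (190-157)/190 = 33/190 = 0.17368… → 0.17
M = (190-190)/190 = 0/190 = 0 → 0.00
Y = (190-24)/190 = 166/190 = 0.87368… → 0.87
= CMYK(0.17, 0.00, 0.87, 0.25)


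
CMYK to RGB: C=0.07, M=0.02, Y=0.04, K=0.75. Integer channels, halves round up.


R = 255 × (1-C) × (1-K) = 255 × 0.93 × 0.25 = 59.2875 → 59
G = 255 × (1-M) × (1-K) = 255 × 0.98 × 0.25 = 62.475 → 62
B = 255 × (1-Y) × (1-K) = 255 × 0.96 × 0.25 = 61.2 → 61
= RGB(59, 62, 61)


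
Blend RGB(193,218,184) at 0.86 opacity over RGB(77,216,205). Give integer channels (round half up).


C = α×F + (1-α)×B, with 1-α = 0.14
R: 0.86×193 + 0.14×77 = 165.98 + 10.78 = 176.76 → 177
G: 0.86×218 + 0.14×216 = 187.48 + 30.24 = 217.72 → 218
B: 0.86×184 + 0.14×205 = 158.24 + 28.70 = 186.94 → 187
= RGB(177, 218, 187)


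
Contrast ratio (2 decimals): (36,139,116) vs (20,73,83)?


Linearize each sRGB channel c=v/255: c/12.92 if c ≤ 0.04045 else ((c+0.055)/1.055)^2.4
L = 0.2126×R_lin + 0.7152×G_lin + 0.0722×B_lin
Color 1 (36,139,116):
  R=36: 36/255≈0.1412 > 0.04045 → ((0.1412+0.055)/1.055)^2.4 ≈ 0.01764
  G=139: 139/255≈0.5451 > 0.04045 → ((0.5451+0.055)/1.055)^2.4 ≈ 0.25818
  B=116: 116/255≈0.4549 > 0.04045 → ((0.4549+0.055)/1.055)^2.4 ≈ 0.17465
  L1 = 0.2126×0.01764 + 0.7152×0.25818 + 0.0722×0.17465 ≈ 0.20101
Color 2 (20,73,83):
  R=20: 20/255≈0.0784 > 0.04045 → ((0.0784+0.055)/1.055)^2.4 ≈ 0.00700
  G=73: 73/255≈0.2863 > 0.04045 → ((0.2863+0.055)/1.055)^2.4 ≈ 0.06663
  B=83: 83/255≈0.3255 > 0.04045 → ((0.3255+0.055)/1.055)^2.4 ≈ 0.08650
  L2 = 0.2126×0.00700 + 0.7152×0.06663 + 0.0722×0.08650 ≈ 0.05538
Lighter = 0.20101, Darker = 0.05538
Ratio = (L_lighter + 0.05) / (L_darker + 0.05)
Ratio = (0.20101 + 0.05) / (0.05538 + 0.05) = 0.25101 / 0.10538 ≈ 2.3819
Ratio ≈ 2.38:1


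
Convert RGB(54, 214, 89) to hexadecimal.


R = 54 → 36 (hex)
G = 214 → D6 (hex)
B = 89 → 59 (hex)
Hex = #36D659


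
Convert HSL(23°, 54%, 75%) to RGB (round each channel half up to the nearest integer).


H=23°, S=0.54, L=0.75
C = (1-|2L-1|)×S = (1-|0.50|)×0.54 = 0.27
H' = H/60 = 23/60 ≈ 0.3833; X = C×(1-|H' mod 2 - 1|) = 0.1035
m = L - C/2 = 0.75 - 0.135 = 0.615
Sector ⌊H'⌋ = 0 → (R',G',B') = (0.27, 0.1035, 0.0)
RGB = ((R'+m)×255, (G'+m)×255, (B'+m)×255) = (225.675, 183.2175, 156.825)
Round half up → RGB(226, 183, 157)


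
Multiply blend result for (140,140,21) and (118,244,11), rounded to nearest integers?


Multiply: C = A×B/255, rounded to nearest integer
R: 140×118/255 = 16520/255 ≈ 64.784 → 65
G: 140×244/255 = 34160/255 ≈ 133.961 → 134
B: 21×11/255 = 231/255 ≈ 0.906 → 1
= RGB(65, 134, 1)


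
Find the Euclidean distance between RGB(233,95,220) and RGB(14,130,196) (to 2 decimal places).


d = √[(R₁-R₂)² + (G₁-G₂)² + (B₁-B₂)²]
d = √[(233-14)² + (95-130)² + (220-196)²]
d = √[47961 + 1225 + 576]
d = √49762
d ≈ 223.07


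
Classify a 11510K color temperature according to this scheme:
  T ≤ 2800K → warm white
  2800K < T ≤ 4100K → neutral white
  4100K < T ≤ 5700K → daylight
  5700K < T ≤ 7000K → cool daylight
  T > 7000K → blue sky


Temperature: 11510K
11510K > 7000K → blue sky
Classification: blue sky


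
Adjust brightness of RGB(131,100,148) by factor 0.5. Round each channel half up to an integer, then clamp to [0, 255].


Multiply each channel by 0.5, round half up, clamp to [0, 255]
R: 131×0.5 = 65.5 → round → 66
G: 100×0.5 = 50
B: 148×0.5 = 74
= RGB(66, 50, 74)


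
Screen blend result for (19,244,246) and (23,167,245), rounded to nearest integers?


Screen: C = 255 - (255-A)×(255-B)/255, rounded to nearest integer
R: 255 - (255-19)×(255-23)/255 = 255 - 54752/255 ≈ 255 - 214.714 = 40.286 → 40
G: 255 - (255-244)×(255-167)/255 = 255 - 968/255 ≈ 255 - 3.796 = 251.204 → 251
B: 255 - (255-246)×(255-245)/255 = 255 - 90/255 ≈ 255 - 0.353 = 254.647 → 255
= RGB(40, 251, 255)


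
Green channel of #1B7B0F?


Color: #1B7B0F
R = 1B = 27
G = 7B = 123
B = 0F = 15
Green = 123


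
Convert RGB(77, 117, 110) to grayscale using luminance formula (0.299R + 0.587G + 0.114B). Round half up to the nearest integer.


Gray = 0.299×R + 0.587×G + 0.114×B
Gray = 0.299×77 + 0.587×117 + 0.114×110
Gray = 23.023 + 68.679 + 12.540
Gray = 104.242 → round half up → 104
Gray = 104


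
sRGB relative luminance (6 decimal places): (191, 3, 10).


Linearize each channel (sRGB transfer function): c = v/255; c_lin = c/12.92 if c ≤ 0.04045, else ((c+0.055)/1.055)^2.4
  R: 191/255 ≈ 0.749020 > 0.04045 → ((0.749020+0.055)/1.055)^2.4 ≈ 0.520996
  G: 3/255 ≈ 0.011765 ≤ 0.04045 → 0.011765/12.92 ≈ 0.000911
  B: 10/255 ≈ 0.039216 ≤ 0.04045 → 0.039216/12.92 ≈ 0.003035
R_lin = 0.520996, G_lin = 0.000911, B_lin = 0.003035
L = 0.2126×R + 0.7152×G + 0.0722×B
L = 0.2126×0.520996 + 0.7152×0.000911 + 0.0722×0.003035
L ≈ 0.111634
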